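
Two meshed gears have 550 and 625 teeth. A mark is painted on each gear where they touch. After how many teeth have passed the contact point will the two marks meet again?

13750 teeth

The first simultaneous occurrence is after LCM of the individual periods.
550 = 2 × 5^2 × 11
625 = 5^4
LCM(550, 625) = 2 × 5^4 × 11 = 13750.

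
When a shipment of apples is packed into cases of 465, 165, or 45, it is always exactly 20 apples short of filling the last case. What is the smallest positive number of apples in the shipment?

Being 20 short of a full case of size k means N ≡ −20 (mod k), i.e. N + 20 is a multiple of each size.
465 = 3 × 5 × 31
165 = 3 × 5 × 11
45 = 3^2 × 5
LCM(465, 165, 45) = 3^2 × 5 × 11 × 31 = 15345.
Smallest positive N is 15345 − 20 = 15325.

15325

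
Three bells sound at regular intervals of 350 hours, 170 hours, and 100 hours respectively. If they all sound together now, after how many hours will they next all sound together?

11900 hours

We need the least common multiple of the intervals.
350 = 2 × 5^2 × 7
170 = 2 × 5 × 17
100 = 2^2 × 5^2
LCM(350, 170, 100) = 2^2 × 5^2 × 7 × 17 = 11900.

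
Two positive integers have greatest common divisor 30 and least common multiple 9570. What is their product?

287100

For any two positive integers, gcd × lcm = product = 30 × 9570 = 287100.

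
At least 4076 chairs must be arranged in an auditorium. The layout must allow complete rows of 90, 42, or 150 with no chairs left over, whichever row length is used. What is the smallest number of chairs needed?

6300

The number of chairs must be a common multiple of 90, 42, and 150, so a multiple of their LCM.
90 = 2 × 3^2 × 5
42 = 2 × 3 × 7
150 = 2 × 3 × 5^2
LCM(90, 42, 150) = 2 × 3^2 × 5^2 × 7 = 3150.
Smallest multiple of 3150 that is ≥ 4076: ⌈4076/3150⌉ × 3150 = 2 × 3150 = 6300.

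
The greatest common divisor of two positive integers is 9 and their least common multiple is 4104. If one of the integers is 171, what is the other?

216

For two integers, gcd × lcm = product, so the other is (9 × 4104) / 171 = 36936 / 171 = 216.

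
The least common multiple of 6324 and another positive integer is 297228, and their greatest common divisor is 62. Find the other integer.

gcd × lcm = product of the two integers, so the other integer is (62 × 297228) / 6324 = 2914.

2914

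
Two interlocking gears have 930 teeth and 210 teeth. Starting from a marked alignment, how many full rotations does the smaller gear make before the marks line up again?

They are all back at their starting positions together after one LCM of the periods.
930 = 2 × 3 × 5 × 31
210 = 2 × 3 × 5 × 7
LCM(930, 210) = 2 × 3 × 5 × 7 × 31 = 6510.
Rotations for period 210: 6510 / 210 = 31.

31 rotations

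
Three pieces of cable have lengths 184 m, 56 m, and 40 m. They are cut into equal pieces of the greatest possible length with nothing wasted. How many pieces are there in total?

Piece length = gcd(184, 56, 40).
184 = 2^3 × 23
56 = 2^3 × 7
40 = 2^3 × 5
gcd(184, 56, 40) = 2^3 = 8.
Total pieces = 184/8 + 56/8 + 40/8 = 23 + 7 + 5 = 35.

35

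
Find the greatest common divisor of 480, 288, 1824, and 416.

480 = 2^5 × 3 × 5
288 = 2^5 × 3^2
1824 = 2^5 × 3 × 19
416 = 2^5 × 13
gcd(480, 288, 1824, 416) = 2^5 = 32.

32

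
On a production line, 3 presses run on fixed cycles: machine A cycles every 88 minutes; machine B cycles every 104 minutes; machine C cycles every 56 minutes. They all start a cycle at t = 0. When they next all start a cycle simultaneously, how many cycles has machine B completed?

77 cycles

They are all back at their starting positions together after one LCM of the periods.
88 = 2^3 × 11
104 = 2^3 × 13
56 = 2^3 × 7
LCM(88, 104, 56) = 2^3 × 7 × 11 × 13 = 8008.
Cycles for period 104: 8008 / 104 = 77.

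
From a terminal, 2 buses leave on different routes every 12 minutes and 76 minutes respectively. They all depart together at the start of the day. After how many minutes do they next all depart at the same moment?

They coincide at every common multiple of the periods; the first is the LCM.
12 = 2^2 × 3
76 = 2^2 × 19
LCM(12, 76) = 2^2 × 3 × 19 = 228.

228 minutes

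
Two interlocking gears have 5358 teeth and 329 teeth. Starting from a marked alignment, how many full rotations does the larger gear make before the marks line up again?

7 rotations

The first common completion time is the LCM of the periods.
5358 = 2 × 3 × 19 × 47
329 = 7 × 47
LCM(5358, 329) = 2 × 3 × 7 × 19 × 47 = 37506.
Rotations for period 5358: 37506 / 5358 = 7.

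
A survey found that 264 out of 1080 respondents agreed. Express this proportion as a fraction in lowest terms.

11/45

264 = 2^3 × 3 × 11
1080 = 2^3 × 3^3 × 5
gcd(264, 1080) = 2^3 × 3 = 24.
Divide numerator and denominator by 24: 264/1080 = 11/45.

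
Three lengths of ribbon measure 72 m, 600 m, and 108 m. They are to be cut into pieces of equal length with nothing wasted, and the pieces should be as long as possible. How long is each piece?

The greatest length dividing all of 72, 600, and 108 is their gcd.
72 = 2^3 × 3^2
600 = 2^3 × 3 × 5^2
108 = 2^2 × 3^3
gcd(72, 600, 108) = 2^2 × 3 = 12.

12 m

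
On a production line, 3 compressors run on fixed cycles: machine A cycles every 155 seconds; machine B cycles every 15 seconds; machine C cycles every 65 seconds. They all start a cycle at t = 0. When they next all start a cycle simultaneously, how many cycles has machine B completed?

They are all back at their starting positions together after one LCM of the periods.
155 = 5 × 31
15 = 3 × 5
65 = 5 × 13
LCM(155, 15, 65) = 3 × 5 × 13 × 31 = 6045.
Cycles for period 15: 6045 / 15 = 403.

403 cycles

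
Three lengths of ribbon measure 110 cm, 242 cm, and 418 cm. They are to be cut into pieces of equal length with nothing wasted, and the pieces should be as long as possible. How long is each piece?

22 cm

The greatest length dividing all of 110, 242, and 418 is their gcd.
110 = 2 × 5 × 11
242 = 2 × 11^2
418 = 2 × 11 × 19
gcd(110, 242, 418) = 2 × 11 = 22.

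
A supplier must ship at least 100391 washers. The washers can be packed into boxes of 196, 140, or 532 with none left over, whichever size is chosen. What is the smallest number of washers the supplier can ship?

The number of washers must be a common multiple of 196, 140, and 532, so a multiple of their LCM.
196 = 2^2 × 7^2
140 = 2^2 × 5 × 7
532 = 2^2 × 7 × 19
LCM(196, 140, 532) = 2^2 × 5 × 7^2 × 19 = 18620.
Smallest multiple of 18620 that is ≥ 100391: ⌈100391/18620⌉ × 18620 = 6 × 18620 = 111720.

111720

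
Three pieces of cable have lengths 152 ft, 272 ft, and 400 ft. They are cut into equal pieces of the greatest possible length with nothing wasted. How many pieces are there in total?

103

Piece length = gcd(152, 272, 400).
152 = 2^3 × 19
272 = 2^4 × 17
400 = 2^4 × 5^2
gcd(152, 272, 400) = 2^3 = 8.
Total pieces = 152/8 + 272/8 + 400/8 = 19 + 34 + 50 = 103.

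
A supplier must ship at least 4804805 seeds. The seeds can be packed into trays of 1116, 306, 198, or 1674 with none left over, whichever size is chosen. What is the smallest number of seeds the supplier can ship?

5008608

The number of seeds must be a common multiple of 1116, 306, 198, and 1674, so a multiple of their LCM.
1116 = 2^2 × 3^2 × 31
306 = 2 × 3^2 × 17
198 = 2 × 3^2 × 11
1674 = 2 × 3^3 × 31
LCM(1116, 306, 198, 1674) = 2^2 × 3^3 × 11 × 17 × 31 = 626076.
Smallest multiple of 626076 that is ≥ 4804805: ⌈4804805/626076⌉ × 626076 = 8 × 626076 = 5008608.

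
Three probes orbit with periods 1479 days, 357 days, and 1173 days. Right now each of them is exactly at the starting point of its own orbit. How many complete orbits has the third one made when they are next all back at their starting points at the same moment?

The first common completion time is the LCM of the periods.
1479 = 3 × 17 × 29
357 = 3 × 7 × 17
1173 = 3 × 17 × 23
LCM(1479, 357, 1173) = 3 × 7 × 17 × 23 × 29 = 238119.
Orbits for period 1173: 238119 / 1173 = 203.

203 orbits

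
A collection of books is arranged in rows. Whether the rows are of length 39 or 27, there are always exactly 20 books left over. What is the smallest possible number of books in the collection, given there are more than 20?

371

N − 20 must be a common multiple of 39 and 27.
39 = 3 × 13
27 = 3^3
LCM(39, 27) = 3^3 × 13 = 351.
Smallest N > 20 is LCM + 20 = 351 + 20 = 371.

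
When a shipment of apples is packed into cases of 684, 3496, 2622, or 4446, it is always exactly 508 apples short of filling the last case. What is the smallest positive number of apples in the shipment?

Being 508 short of a full case of size k means N ≡ −508 (mod k), i.e. N + 508 is a multiple of each size.
684 = 2^2 × 3^2 × 19
3496 = 2^3 × 19 × 23
2622 = 2 × 3 × 19 × 23
4446 = 2 × 3^2 × 13 × 19
LCM(684, 3496, 2622, 4446) = 2^3 × 3^2 × 13 × 19 × 23 = 409032.
Smallest positive N is 409032 − 508 = 408524.

408524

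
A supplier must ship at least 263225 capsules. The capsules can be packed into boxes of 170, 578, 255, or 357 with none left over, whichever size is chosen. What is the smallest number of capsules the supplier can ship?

The number of capsules must be a common multiple of 170, 578, 255, and 357, so a multiple of their LCM.
170 = 2 × 5 × 17
578 = 2 × 17^2
255 = 3 × 5 × 17
357 = 3 × 7 × 17
LCM(170, 578, 255, 357) = 2 × 3 × 5 × 7 × 17^2 = 60690.
Smallest multiple of 60690 that is ≥ 263225: ⌈263225/60690⌉ × 60690 = 5 × 60690 = 303450.

303450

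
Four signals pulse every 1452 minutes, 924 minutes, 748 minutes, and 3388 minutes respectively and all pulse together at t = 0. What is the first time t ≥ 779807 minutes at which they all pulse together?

Joint pulses occur at multiples of LCM(1452, 924, 748, 3388).
1452 = 2^2 × 3 × 11^2
924 = 2^2 × 3 × 7 × 11
748 = 2^2 × 11 × 17
3388 = 2^2 × 7 × 11^2
LCM(1452, 924, 748, 3388) = 2^2 × 3 × 7 × 11^2 × 17 = 172788.
Smallest multiple of 172788 that is ≥ 779807: ⌈779807/172788⌉ × 172788 = 5 × 172788 = 863940.

863940 minutes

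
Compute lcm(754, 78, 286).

754 = 2 × 13 × 29
78 = 2 × 3 × 13
286 = 2 × 11 × 13
LCM(754, 78, 286) = 2 × 3 × 11 × 13 × 29 = 24882.

24882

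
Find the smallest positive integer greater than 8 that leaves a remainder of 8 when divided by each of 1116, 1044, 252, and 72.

453104

N − 8 must be a common multiple of 1116, 1044, 252, and 72.
1116 = 2^2 × 3^2 × 31
1044 = 2^2 × 3^2 × 29
252 = 2^2 × 3^2 × 7
72 = 2^3 × 3^2
LCM(1116, 1044, 252, 72) = 2^3 × 3^2 × 7 × 29 × 31 = 453096.
Smallest N > 8 is LCM + 8 = 453096 + 8 = 453104.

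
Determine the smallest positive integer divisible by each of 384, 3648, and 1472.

167808

384 = 2^7 × 3
3648 = 2^6 × 3 × 19
1472 = 2^6 × 23
LCM(384, 3648, 1472) = 2^7 × 3 × 19 × 23 = 167808.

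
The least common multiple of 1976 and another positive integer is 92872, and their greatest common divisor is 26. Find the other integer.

1222

gcd × lcm = product of the two integers, so the other integer is (26 × 92872) / 1976 = 1222.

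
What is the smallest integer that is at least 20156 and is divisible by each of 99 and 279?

21483

The integer must be a common multiple of 99 and 279, so a multiple of their LCM.
99 = 3^2 × 11
279 = 3^2 × 31
LCM(99, 279) = 3^2 × 11 × 31 = 3069.
Smallest multiple of 3069 that is ≥ 20156: ⌈20156/3069⌉ × 3069 = 7 × 3069 = 21483.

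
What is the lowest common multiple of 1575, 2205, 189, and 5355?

1575 = 3^2 × 5^2 × 7
2205 = 3^2 × 5 × 7^2
189 = 3^3 × 7
5355 = 3^2 × 5 × 7 × 17
LCM(1575, 2205, 189, 5355) = 3^3 × 5^2 × 7^2 × 17 = 562275.

562275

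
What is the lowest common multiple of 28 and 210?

420

28 = 2^2 × 7
210 = 2 × 3 × 5 × 7
LCM(28, 210) = 2^2 × 3 × 5 × 7 = 420.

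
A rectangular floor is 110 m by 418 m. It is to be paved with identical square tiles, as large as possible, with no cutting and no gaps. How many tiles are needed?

Tile side = gcd(110, 418).
110 = 2 × 5 × 11
418 = 2 × 11 × 19
gcd(110, 418) = 2 × 11 = 22.
Tiles: (110/22) × (418/22) = 5 × 19 = 95.

95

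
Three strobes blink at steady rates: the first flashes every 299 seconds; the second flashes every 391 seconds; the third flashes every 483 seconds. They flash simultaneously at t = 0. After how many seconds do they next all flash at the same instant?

106743 seconds

The first simultaneous occurrence is after LCM of the individual periods.
299 = 13 × 23
391 = 17 × 23
483 = 3 × 7 × 23
LCM(299, 391, 483) = 3 × 7 × 13 × 17 × 23 = 106743.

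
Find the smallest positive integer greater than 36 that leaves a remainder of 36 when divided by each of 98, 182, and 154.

N − 36 must be a common multiple of 98, 182, and 154.
98 = 2 × 7^2
182 = 2 × 7 × 13
154 = 2 × 7 × 11
LCM(98, 182, 154) = 2 × 7^2 × 11 × 13 = 14014.
Smallest N > 36 is LCM + 36 = 14014 + 36 = 14050.

14050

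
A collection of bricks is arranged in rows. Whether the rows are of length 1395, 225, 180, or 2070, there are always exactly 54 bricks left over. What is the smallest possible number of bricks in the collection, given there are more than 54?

N − 54 must be a common multiple of 1395, 225, 180, and 2070.
1395 = 3^2 × 5 × 31
225 = 3^2 × 5^2
180 = 2^2 × 3^2 × 5
2070 = 2 × 3^2 × 5 × 23
LCM(1395, 225, 180, 2070) = 2^2 × 3^2 × 5^2 × 23 × 31 = 641700.
Smallest N > 54 is LCM + 54 = 641700 + 54 = 641754.

641754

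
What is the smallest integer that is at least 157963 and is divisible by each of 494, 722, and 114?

The integer must be a common multiple of 494, 722, and 114, so a multiple of their LCM.
494 = 2 × 13 × 19
722 = 2 × 19^2
114 = 2 × 3 × 19
LCM(494, 722, 114) = 2 × 3 × 13 × 19^2 = 28158.
Smallest multiple of 28158 that is ≥ 157963: ⌈157963/28158⌉ × 28158 = 6 × 28158 = 168948.

168948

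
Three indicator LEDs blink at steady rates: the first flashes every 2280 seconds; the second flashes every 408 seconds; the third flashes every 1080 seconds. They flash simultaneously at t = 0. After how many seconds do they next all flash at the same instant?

The first simultaneous occurrence is after LCM of the individual periods.
2280 = 2^3 × 3 × 5 × 19
408 = 2^3 × 3 × 17
1080 = 2^3 × 3^3 × 5
LCM(2280, 408, 1080) = 2^3 × 3^3 × 5 × 17 × 19 = 348840.

348840 seconds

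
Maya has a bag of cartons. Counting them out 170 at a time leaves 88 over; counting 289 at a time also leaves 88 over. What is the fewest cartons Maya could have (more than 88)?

2978

N − 88 must be a common multiple of 170 and 289.
170 = 2 × 5 × 17
289 = 17^2
LCM(170, 289) = 2 × 5 × 17^2 = 2890.
Smallest N > 88 is LCM + 88 = 2890 + 88 = 2978.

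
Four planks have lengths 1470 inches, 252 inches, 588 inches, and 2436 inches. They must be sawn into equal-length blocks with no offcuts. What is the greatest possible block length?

This is the greatest common divisor of 1470, 252, 588, and 2436.
1470 = 2 × 3 × 5 × 7^2
252 = 2^2 × 3^2 × 7
588 = 2^2 × 3 × 7^2
2436 = 2^2 × 3 × 7 × 29
gcd(1470, 252, 588, 2436) = 2 × 3 × 7 = 42.

42 inches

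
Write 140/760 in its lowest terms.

140 = 2^2 × 5 × 7
760 = 2^3 × 5 × 19
gcd(140, 760) = 2^2 × 5 = 20.
Divide numerator and denominator by 20: 140/760 = 7/38.

7/38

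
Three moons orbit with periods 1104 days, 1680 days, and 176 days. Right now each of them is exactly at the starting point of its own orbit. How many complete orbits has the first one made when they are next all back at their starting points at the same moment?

385 orbits

All finish a whole number of cycles simultaneously at t = LCM of the periods.
1104 = 2^4 × 3 × 23
1680 = 2^4 × 3 × 5 × 7
176 = 2^4 × 11
LCM(1104, 1680, 176) = 2^4 × 3 × 5 × 7 × 11 × 23 = 425040.
Orbits for period 1104: 425040 / 1104 = 385.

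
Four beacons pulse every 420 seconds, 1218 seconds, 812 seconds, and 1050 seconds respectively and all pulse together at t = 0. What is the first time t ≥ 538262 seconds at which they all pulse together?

548100 seconds

Joint pulses occur at multiples of LCM(420, 1218, 812, 1050).
420 = 2^2 × 3 × 5 × 7
1218 = 2 × 3 × 7 × 29
812 = 2^2 × 7 × 29
1050 = 2 × 3 × 5^2 × 7
LCM(420, 1218, 812, 1050) = 2^2 × 3 × 5^2 × 7 × 29 = 60900.
Smallest multiple of 60900 that is ≥ 538262: ⌈538262/60900⌉ × 60900 = 9 × 60900 = 548100.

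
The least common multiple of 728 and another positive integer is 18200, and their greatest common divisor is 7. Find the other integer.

gcd × lcm = product of the two integers, so the other integer is (7 × 18200) / 728 = 175.

175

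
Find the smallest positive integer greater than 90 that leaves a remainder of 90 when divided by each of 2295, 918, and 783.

N − 90 must be a common multiple of 2295, 918, and 783.
2295 = 3^3 × 5 × 17
918 = 2 × 3^3 × 17
783 = 3^3 × 29
LCM(2295, 918, 783) = 2 × 3^3 × 5 × 17 × 29 = 133110.
Smallest N > 90 is LCM + 90 = 133110 + 90 = 133200.

133200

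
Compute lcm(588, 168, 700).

588 = 2^2 × 3 × 7^2
168 = 2^3 × 3 × 7
700 = 2^2 × 5^2 × 7
LCM(588, 168, 700) = 2^3 × 3 × 5^2 × 7^2 = 29400.

29400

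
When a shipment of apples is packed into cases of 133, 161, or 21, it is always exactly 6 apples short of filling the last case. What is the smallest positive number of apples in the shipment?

9171

Being 6 short of a full case of size k means N ≡ −6 (mod k), i.e. N + 6 is a multiple of each size.
133 = 7 × 19
161 = 7 × 23
21 = 3 × 7
LCM(133, 161, 21) = 3 × 7 × 19 × 23 = 9177.
Smallest positive N is 9177 − 6 = 9171.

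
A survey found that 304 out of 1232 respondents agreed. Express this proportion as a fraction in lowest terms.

304 = 2^4 × 19
1232 = 2^4 × 7 × 11
gcd(304, 1232) = 2^4 = 16.
Divide numerator and denominator by 16: 304/1232 = 19/77.

19/77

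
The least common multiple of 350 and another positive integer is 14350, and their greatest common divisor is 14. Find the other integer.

574

gcd × lcm = product of the two integers, so the other integer is (14 × 14350) / 350 = 574.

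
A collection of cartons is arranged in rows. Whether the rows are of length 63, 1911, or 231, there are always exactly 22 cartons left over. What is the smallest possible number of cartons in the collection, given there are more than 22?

N − 22 must be a common multiple of 63, 1911, and 231.
63 = 3^2 × 7
1911 = 3 × 7^2 × 13
231 = 3 × 7 × 11
LCM(63, 1911, 231) = 3^2 × 7^2 × 11 × 13 = 63063.
Smallest N > 22 is LCM + 22 = 63063 + 22 = 63085.

63085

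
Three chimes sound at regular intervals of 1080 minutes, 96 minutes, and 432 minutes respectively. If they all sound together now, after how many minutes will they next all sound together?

4320 minutes

They coincide at every common multiple of the periods; the first is the LCM.
1080 = 2^3 × 3^3 × 5
96 = 2^5 × 3
432 = 2^4 × 3^3
LCM(1080, 96, 432) = 2^5 × 3^3 × 5 = 4320.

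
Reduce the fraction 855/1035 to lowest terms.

855 = 3^2 × 5 × 19
1035 = 3^2 × 5 × 23
gcd(855, 1035) = 3^2 × 5 = 45.
Divide numerator and denominator by 45: 855/1035 = 19/23.

19/23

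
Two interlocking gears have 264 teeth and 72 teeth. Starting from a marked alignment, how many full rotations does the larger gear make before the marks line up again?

They are all back at their starting positions together after one LCM of the periods.
264 = 2^3 × 3 × 11
72 = 2^3 × 3^2
LCM(264, 72) = 2^3 × 3^2 × 11 = 792.
Rotations for period 264: 792 / 264 = 3.

3 rotations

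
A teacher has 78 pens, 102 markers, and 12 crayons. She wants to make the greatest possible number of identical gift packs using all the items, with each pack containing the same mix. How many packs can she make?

The pack count must divide each quantity, so the greatest is gcd(78, 102, 12).
78 = 2 × 3 × 13
102 = 2 × 3 × 17
12 = 2^2 × 3
gcd(78, 102, 12) = 2 × 3 = 6.

6 packs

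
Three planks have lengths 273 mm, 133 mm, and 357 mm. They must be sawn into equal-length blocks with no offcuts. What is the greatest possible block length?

This is the greatest common divisor of 273, 133, and 357.
273 = 3 × 7 × 13
133 = 7 × 19
357 = 3 × 7 × 17
gcd(273, 133, 357) = 7.

7 mm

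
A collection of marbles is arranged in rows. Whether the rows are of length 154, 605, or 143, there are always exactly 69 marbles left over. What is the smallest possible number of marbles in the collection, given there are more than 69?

110179

N − 69 must be a common multiple of 154, 605, and 143.
154 = 2 × 7 × 11
605 = 5 × 11^2
143 = 11 × 13
LCM(154, 605, 143) = 2 × 5 × 7 × 11^2 × 13 = 110110.
Smallest N > 69 is LCM + 69 = 110110 + 69 = 110179.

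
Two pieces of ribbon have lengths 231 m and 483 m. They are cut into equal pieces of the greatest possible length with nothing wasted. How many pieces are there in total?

34

Piece length = gcd(231, 483).
231 = 3 × 7 × 11
483 = 3 × 7 × 23
gcd(231, 483) = 3 × 7 = 21.
Total pieces = 231/21 + 483/21 = 11 + 23 = 34.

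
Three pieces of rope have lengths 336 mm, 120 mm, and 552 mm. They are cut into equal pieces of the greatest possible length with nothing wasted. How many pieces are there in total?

42

Piece length = gcd(336, 120, 552).
336 = 2^4 × 3 × 7
120 = 2^3 × 3 × 5
552 = 2^3 × 3 × 23
gcd(336, 120, 552) = 2^3 × 3 = 24.
Total pieces = 336/24 + 120/24 + 552/24 = 14 + 5 + 23 = 42.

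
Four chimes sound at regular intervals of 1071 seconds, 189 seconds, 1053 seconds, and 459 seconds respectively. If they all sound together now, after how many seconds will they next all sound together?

We need the least common multiple of the intervals.
1071 = 3^2 × 7 × 17
189 = 3^3 × 7
1053 = 3^4 × 13
459 = 3^3 × 17
LCM(1071, 189, 1053, 459) = 3^4 × 7 × 13 × 17 = 125307.

125307 seconds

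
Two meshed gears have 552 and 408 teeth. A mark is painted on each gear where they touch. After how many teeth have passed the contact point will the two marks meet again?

The first simultaneous occurrence is after LCM of the individual periods.
552 = 2^3 × 3 × 23
408 = 2^3 × 3 × 17
LCM(552, 408) = 2^3 × 3 × 17 × 23 = 9384.

9384 teeth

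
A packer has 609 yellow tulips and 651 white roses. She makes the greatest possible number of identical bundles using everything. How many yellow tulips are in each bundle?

29

Number of bundles = gcd(609, 651).
609 = 3 × 7 × 29
651 = 3 × 7 × 31
gcd(609, 651) = 3 × 7 = 21.
yellow tulips per bundle = 609 / 21 = 29.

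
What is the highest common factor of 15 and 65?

5

15 = 3 × 5
65 = 5 × 13
gcd(15, 65) = 5.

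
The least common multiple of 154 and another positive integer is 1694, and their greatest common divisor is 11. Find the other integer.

gcd × lcm = product of the two integers, so the other integer is (11 × 1694) / 154 = 121.

121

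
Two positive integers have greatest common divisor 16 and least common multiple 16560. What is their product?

For any two positive integers, gcd × lcm = product = 16 × 16560 = 264960.

264960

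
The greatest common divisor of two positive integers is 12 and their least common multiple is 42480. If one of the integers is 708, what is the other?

For two integers, gcd × lcm = product, so the other is (12 × 42480) / 708 = 509760 / 708 = 720.

720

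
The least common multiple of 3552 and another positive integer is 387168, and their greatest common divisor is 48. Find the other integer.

5232

gcd × lcm = product of the two integers, so the other integer is (48 × 387168) / 3552 = 5232.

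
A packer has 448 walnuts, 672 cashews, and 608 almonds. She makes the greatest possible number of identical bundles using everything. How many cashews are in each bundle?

Number of bundles = gcd(448, 672, 608).
448 = 2^6 × 7
672 = 2^5 × 3 × 7
608 = 2^5 × 19
gcd(448, 672, 608) = 2^5 = 32.
cashews per bundle = 672 / 32 = 21.

21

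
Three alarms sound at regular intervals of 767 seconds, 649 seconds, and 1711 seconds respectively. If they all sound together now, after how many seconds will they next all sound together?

They coincide at every common multiple of the periods; the first is the LCM.
767 = 13 × 59
649 = 11 × 59
1711 = 29 × 59
LCM(767, 649, 1711) = 11 × 13 × 29 × 59 = 244673.

244673 seconds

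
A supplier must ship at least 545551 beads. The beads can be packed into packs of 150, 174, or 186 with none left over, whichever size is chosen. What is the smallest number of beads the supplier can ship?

The number of beads must be a common multiple of 150, 174, and 186, so a multiple of their LCM.
150 = 2 × 3 × 5^2
174 = 2 × 3 × 29
186 = 2 × 3 × 31
LCM(150, 174, 186) = 2 × 3 × 5^2 × 29 × 31 = 134850.
Smallest multiple of 134850 that is ≥ 545551: ⌈545551/134850⌉ × 134850 = 5 × 134850 = 674250.

674250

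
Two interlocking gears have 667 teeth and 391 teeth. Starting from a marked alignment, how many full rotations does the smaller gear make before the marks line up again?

29 rotations

All finish a whole number of cycles simultaneously at t = LCM of the periods.
667 = 23 × 29
391 = 17 × 23
LCM(667, 391) = 17 × 23 × 29 = 11339.
Rotations for period 391: 11339 / 391 = 29.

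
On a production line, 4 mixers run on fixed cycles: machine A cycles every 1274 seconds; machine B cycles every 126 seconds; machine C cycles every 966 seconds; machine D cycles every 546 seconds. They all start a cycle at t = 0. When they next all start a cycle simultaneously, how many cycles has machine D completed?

483 cycles

All finish a whole number of cycles simultaneously at t = LCM of the periods.
1274 = 2 × 7^2 × 13
126 = 2 × 3^2 × 7
966 = 2 × 3 × 7 × 23
546 = 2 × 3 × 7 × 13
LCM(1274, 126, 966, 546) = 2 × 3^2 × 7^2 × 13 × 23 = 263718.
Cycles for period 546: 263718 / 546 = 483.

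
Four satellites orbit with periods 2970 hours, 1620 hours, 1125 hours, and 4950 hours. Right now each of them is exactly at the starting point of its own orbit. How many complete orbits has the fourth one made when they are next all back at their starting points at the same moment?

90 orbits

All finish a whole number of cycles simultaneously at t = LCM of the periods.
2970 = 2 × 3^3 × 5 × 11
1620 = 2^2 × 3^4 × 5
1125 = 3^2 × 5^3
4950 = 2 × 3^2 × 5^2 × 11
LCM(2970, 1620, 1125, 4950) = 2^2 × 3^4 × 5^3 × 11 = 445500.
Orbits for period 4950: 445500 / 4950 = 90.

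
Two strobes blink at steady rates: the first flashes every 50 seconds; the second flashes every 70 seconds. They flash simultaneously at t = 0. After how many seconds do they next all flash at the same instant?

The first simultaneous occurrence is after LCM of the individual periods.
50 = 2 × 5^2
70 = 2 × 5 × 7
LCM(50, 70) = 2 × 5^2 × 7 = 350.

350 seconds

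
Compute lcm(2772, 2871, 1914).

80388

2772 = 2^2 × 3^2 × 7 × 11
2871 = 3^2 × 11 × 29
1914 = 2 × 3 × 11 × 29
LCM(2772, 2871, 1914) = 2^2 × 3^2 × 7 × 11 × 29 = 80388.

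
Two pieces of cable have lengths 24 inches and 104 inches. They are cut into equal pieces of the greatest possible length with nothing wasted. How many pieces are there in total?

Piece length = gcd(24, 104).
24 = 2^3 × 3
104 = 2^3 × 13
gcd(24, 104) = 2^3 = 8.
Total pieces = 24/8 + 104/8 = 3 + 13 = 16.

16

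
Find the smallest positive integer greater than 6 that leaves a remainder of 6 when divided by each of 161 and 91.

N − 6 must be a common multiple of 161 and 91.
161 = 7 × 23
91 = 7 × 13
LCM(161, 91) = 7 × 13 × 23 = 2093.
Smallest N > 6 is LCM + 6 = 2093 + 6 = 2099.

2099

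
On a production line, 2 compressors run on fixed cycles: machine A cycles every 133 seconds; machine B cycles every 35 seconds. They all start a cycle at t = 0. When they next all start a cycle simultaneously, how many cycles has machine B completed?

They are all back at their starting positions together after one LCM of the periods.
133 = 7 × 19
35 = 5 × 7
LCM(133, 35) = 5 × 7 × 19 = 665.
Cycles for period 35: 665 / 35 = 19.

19 cycles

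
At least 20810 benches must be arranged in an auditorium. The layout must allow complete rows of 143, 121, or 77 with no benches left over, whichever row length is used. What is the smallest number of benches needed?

22022

The number of benches must be a common multiple of 143, 121, and 77, so a multiple of their LCM.
143 = 11 × 13
121 = 11^2
77 = 7 × 11
LCM(143, 121, 77) = 7 × 11^2 × 13 = 11011.
Smallest multiple of 11011 that is ≥ 20810: ⌈20810/11011⌉ × 11011 = 2 × 11011 = 22022.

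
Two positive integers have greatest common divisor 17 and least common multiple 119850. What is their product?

2037450

For any two positive integers, gcd × lcm = product = 17 × 119850 = 2037450.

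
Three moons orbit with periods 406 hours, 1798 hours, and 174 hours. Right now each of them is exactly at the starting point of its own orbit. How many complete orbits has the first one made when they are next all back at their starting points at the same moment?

The first common completion time is the LCM of the periods.
406 = 2 × 7 × 29
1798 = 2 × 29 × 31
174 = 2 × 3 × 29
LCM(406, 1798, 174) = 2 × 3 × 7 × 29 × 31 = 37758.
Orbits for period 406: 37758 / 406 = 93.

93 orbits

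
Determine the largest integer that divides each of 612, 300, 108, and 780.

12

612 = 2^2 × 3^2 × 17
300 = 2^2 × 3 × 5^2
108 = 2^2 × 3^3
780 = 2^2 × 3 × 5 × 13
gcd(612, 300, 108, 780) = 2^2 × 3 = 12.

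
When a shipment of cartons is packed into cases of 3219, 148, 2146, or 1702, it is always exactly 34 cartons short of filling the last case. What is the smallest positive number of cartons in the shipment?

296114

Being 34 short of a full case of size k means N ≡ −34 (mod k), i.e. N + 34 is a multiple of each size.
3219 = 3 × 29 × 37
148 = 2^2 × 37
2146 = 2 × 29 × 37
1702 = 2 × 23 × 37
LCM(3219, 148, 2146, 1702) = 2^2 × 3 × 23 × 29 × 37 = 296148.
Smallest positive N is 296148 − 34 = 296114.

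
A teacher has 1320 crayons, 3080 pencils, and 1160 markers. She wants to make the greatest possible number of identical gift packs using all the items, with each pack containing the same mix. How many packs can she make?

40 packs

The pack count must divide each quantity, so the greatest is gcd(1320, 3080, 1160).
1320 = 2^3 × 3 × 5 × 11
3080 = 2^3 × 5 × 7 × 11
1160 = 2^3 × 5 × 29
gcd(1320, 3080, 1160) = 2^3 × 5 = 40.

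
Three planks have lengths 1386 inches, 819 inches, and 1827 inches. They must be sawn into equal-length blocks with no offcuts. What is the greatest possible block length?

63 inches

This is the greatest common divisor of 1386, 819, and 1827.
1386 = 2 × 3^2 × 7 × 11
819 = 3^2 × 7 × 13
1827 = 3^2 × 7 × 29
gcd(1386, 819, 1827) = 3^2 × 7 = 63.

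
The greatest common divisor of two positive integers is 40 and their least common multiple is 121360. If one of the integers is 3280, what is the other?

For two integers, gcd × lcm = product, so the other is (40 × 121360) / 3280 = 4854400 / 3280 = 1480.

1480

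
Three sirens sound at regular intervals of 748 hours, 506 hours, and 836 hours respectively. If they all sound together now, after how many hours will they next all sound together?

The first simultaneous occurrence is after LCM of the individual periods.
748 = 2^2 × 11 × 17
506 = 2 × 11 × 23
836 = 2^2 × 11 × 19
LCM(748, 506, 836) = 2^2 × 11 × 17 × 19 × 23 = 326876.

326876 hours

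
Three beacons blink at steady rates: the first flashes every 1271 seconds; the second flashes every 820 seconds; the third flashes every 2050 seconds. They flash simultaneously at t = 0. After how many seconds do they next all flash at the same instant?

127100 seconds

They coincide at every common multiple of the periods; the first is the LCM.
1271 = 31 × 41
820 = 2^2 × 5 × 41
2050 = 2 × 5^2 × 41
LCM(1271, 820, 2050) = 2^2 × 5^2 × 31 × 41 = 127100.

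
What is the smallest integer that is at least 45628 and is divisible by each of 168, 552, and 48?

46368

The integer must be a common multiple of 168, 552, and 48, so a multiple of their LCM.
168 = 2^3 × 3 × 7
552 = 2^3 × 3 × 23
48 = 2^4 × 3
LCM(168, 552, 48) = 2^4 × 3 × 7 × 23 = 7728.
Smallest multiple of 7728 that is ≥ 45628: ⌈45628/7728⌉ × 7728 = 6 × 7728 = 46368.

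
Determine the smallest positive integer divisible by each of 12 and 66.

132

12 = 2^2 × 3
66 = 2 × 3 × 11
LCM(12, 66) = 2^2 × 3 × 11 = 132.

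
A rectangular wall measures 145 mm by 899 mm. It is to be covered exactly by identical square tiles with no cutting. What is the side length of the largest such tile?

The tile side must divide both 145 and 899, so the largest is their gcd.
145 = 5 × 29
899 = 29 × 31
gcd(145, 899) = 29.

29 mm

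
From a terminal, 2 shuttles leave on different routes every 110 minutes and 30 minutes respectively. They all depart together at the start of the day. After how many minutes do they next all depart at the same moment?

330 minutes

They coincide at every common multiple of the periods; the first is the LCM.
110 = 2 × 5 × 11
30 = 2 × 3 × 5
LCM(110, 30) = 2 × 3 × 5 × 11 = 330.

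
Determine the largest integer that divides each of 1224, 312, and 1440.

24

1224 = 2^3 × 3^2 × 17
312 = 2^3 × 3 × 13
1440 = 2^5 × 3^2 × 5
gcd(1224, 312, 1440) = 2^3 × 3 = 24.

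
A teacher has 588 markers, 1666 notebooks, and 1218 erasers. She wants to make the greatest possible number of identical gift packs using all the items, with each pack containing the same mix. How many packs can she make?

The pack count must divide each quantity, so the greatest is gcd(588, 1666, 1218).
588 = 2^2 × 3 × 7^2
1666 = 2 × 7^2 × 17
1218 = 2 × 3 × 7 × 29
gcd(588, 1666, 1218) = 2 × 7 = 14.

14 packs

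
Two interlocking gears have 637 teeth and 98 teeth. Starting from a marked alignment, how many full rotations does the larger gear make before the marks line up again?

2 rotations

They are all back at their starting positions together after one LCM of the periods.
637 = 7^2 × 13
98 = 2 × 7^2
LCM(637, 98) = 2 × 7^2 × 13 = 1274.
Rotations for period 637: 1274 / 637 = 2.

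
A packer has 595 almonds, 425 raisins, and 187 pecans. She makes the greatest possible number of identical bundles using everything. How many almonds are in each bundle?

Number of bundles = gcd(595, 425, 187).
595 = 5 × 7 × 17
425 = 5^2 × 17
187 = 11 × 17
gcd(595, 425, 187) = 17.
almonds per bundle = 595 / 17 = 35.

35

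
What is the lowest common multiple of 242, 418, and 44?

242 = 2 × 11^2
418 = 2 × 11 × 19
44 = 2^2 × 11
LCM(242, 418, 44) = 2^2 × 11^2 × 19 = 9196.

9196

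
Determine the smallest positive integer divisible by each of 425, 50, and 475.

16150

425 = 5^2 × 17
50 = 2 × 5^2
475 = 5^2 × 19
LCM(425, 50, 475) = 2 × 5^2 × 17 × 19 = 16150.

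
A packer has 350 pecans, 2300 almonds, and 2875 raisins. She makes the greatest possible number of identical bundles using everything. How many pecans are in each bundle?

14

Number of bundles = gcd(350, 2300, 2875).
350 = 2 × 5^2 × 7
2300 = 2^2 × 5^2 × 23
2875 = 5^3 × 23
gcd(350, 2300, 2875) = 5^2 = 25.
pecans per bundle = 350 / 25 = 14.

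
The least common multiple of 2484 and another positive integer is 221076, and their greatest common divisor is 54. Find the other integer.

gcd × lcm = product of the two integers, so the other integer is (54 × 221076) / 2484 = 4806.

4806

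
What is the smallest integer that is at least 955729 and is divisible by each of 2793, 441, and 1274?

The integer must be a common multiple of 2793, 441, and 1274, so a multiple of their LCM.
2793 = 3 × 7^2 × 19
441 = 3^2 × 7^2
1274 = 2 × 7^2 × 13
LCM(2793, 441, 1274) = 2 × 3^2 × 7^2 × 13 × 19 = 217854.
Smallest multiple of 217854 that is ≥ 955729: ⌈955729/217854⌉ × 217854 = 5 × 217854 = 1089270.

1089270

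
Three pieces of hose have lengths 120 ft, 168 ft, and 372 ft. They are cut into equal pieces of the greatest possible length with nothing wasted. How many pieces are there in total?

55

Piece length = gcd(120, 168, 372).
120 = 2^3 × 3 × 5
168 = 2^3 × 3 × 7
372 = 2^2 × 3 × 31
gcd(120, 168, 372) = 2^2 × 3 = 12.
Total pieces = 120/12 + 168/12 + 372/12 = 10 + 14 + 31 = 55.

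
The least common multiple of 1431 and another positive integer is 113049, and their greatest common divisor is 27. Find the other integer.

2133

gcd × lcm = product of the two integers, so the other integer is (27 × 113049) / 1431 = 2133.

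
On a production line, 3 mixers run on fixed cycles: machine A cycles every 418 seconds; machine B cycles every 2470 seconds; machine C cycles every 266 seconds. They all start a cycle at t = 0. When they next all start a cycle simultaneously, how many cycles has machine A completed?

455 cycles

All finish a whole number of cycles simultaneously at t = LCM of the periods.
418 = 2 × 11 × 19
2470 = 2 × 5 × 13 × 19
266 = 2 × 7 × 19
LCM(418, 2470, 266) = 2 × 5 × 7 × 11 × 13 × 19 = 190190.
Cycles for period 418: 190190 / 418 = 455.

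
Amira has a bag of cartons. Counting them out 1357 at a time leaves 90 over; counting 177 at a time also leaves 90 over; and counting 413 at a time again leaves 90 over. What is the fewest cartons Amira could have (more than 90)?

N − 90 must be a common multiple of 1357, 177, and 413.
1357 = 23 × 59
177 = 3 × 59
413 = 7 × 59
LCM(1357, 177, 413) = 3 × 7 × 23 × 59 = 28497.
Smallest N > 90 is LCM + 90 = 28497 + 90 = 28587.

28587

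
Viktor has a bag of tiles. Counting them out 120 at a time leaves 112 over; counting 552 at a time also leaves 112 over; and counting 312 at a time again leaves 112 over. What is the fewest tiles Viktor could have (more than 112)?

35992

N − 112 must be a common multiple of 120, 552, and 312.
120 = 2^3 × 3 × 5
552 = 2^3 × 3 × 23
312 = 2^3 × 3 × 13
LCM(120, 552, 312) = 2^3 × 3 × 5 × 13 × 23 = 35880.
Smallest N > 112 is LCM + 112 = 35880 + 112 = 35992.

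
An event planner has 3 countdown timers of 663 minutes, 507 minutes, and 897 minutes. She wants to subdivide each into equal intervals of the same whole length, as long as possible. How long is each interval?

39 minutes

The interval must divide each timer length; the longest such is the gcd.
663 = 3 × 13 × 17
507 = 3 × 13^2
897 = 3 × 13 × 23
gcd(663, 507, 897) = 3 × 13 = 39.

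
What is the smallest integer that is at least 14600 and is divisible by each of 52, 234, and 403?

29016

The integer must be a common multiple of 52, 234, and 403, so a multiple of their LCM.
52 = 2^2 × 13
234 = 2 × 3^2 × 13
403 = 13 × 31
LCM(52, 234, 403) = 2^2 × 3^2 × 13 × 31 = 14508.
Smallest multiple of 14508 that is ≥ 14600: ⌈14600/14508⌉ × 14508 = 2 × 14508 = 29016.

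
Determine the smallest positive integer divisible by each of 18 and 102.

18 = 2 × 3^2
102 = 2 × 3 × 17
LCM(18, 102) = 2 × 3^2 × 17 = 306.

306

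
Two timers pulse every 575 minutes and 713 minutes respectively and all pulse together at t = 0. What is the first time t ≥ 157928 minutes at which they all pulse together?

160425 minutes

Joint pulses occur at multiples of LCM(575, 713).
575 = 5^2 × 23
713 = 23 × 31
LCM(575, 713) = 5^2 × 23 × 31 = 17825.
Smallest multiple of 17825 that is ≥ 157928: ⌈157928/17825⌉ × 17825 = 9 × 17825 = 160425.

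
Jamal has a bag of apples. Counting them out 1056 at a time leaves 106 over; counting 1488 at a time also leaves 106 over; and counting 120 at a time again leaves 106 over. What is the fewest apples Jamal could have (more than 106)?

N − 106 must be a common multiple of 1056, 1488, and 120.
1056 = 2^5 × 3 × 11
1488 = 2^4 × 3 × 31
120 = 2^3 × 3 × 5
LCM(1056, 1488, 120) = 2^5 × 3 × 5 × 11 × 31 = 163680.
Smallest N > 106 is LCM + 106 = 163680 + 106 = 163786.

163786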